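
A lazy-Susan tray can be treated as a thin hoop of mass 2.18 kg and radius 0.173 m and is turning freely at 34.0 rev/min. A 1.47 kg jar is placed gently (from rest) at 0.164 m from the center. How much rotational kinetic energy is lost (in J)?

energy lost ≈ 0.156 J

The added mass arrives with no angular momentum about the center, and any external torque about the center is negligible, so the system's angular momentum is conserved.
I_p = (2.18)(0.173)² = 0.06525 kg·m².
Added inertia Σmr² = (1.47)(0.164)² = 0.03954 kg·m²; I_f = 0.06525 + 0.03954 = 0.1048 kg·m².
ω_f = I_p ω_i / I_f = (0.06525)(34.0) / 0.1048 = 21.17 rpm.
KE_i = ½(0.06525)(3.560 rad/s)² = 0.4136 J; KE_f = ½(0.1048)(2.217)² = 0.2575 J.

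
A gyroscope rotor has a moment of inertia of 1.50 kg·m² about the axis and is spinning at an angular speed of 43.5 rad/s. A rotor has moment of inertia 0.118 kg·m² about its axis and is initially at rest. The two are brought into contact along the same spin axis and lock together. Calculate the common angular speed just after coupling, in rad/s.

No external torque acts about the common axis, so total angular momentum is conserved.
Taking A's sense as positive: L = (1.500)(43.5) = 65.25 kg·m²·rad/s.
Combined I = 1.500 + 0.1180 = 1.618 kg·m².
ω_f = L / I = 65.25 / 1.618 = 40.33 rad/s.

|ω_f| ≈ 40.3 rad/s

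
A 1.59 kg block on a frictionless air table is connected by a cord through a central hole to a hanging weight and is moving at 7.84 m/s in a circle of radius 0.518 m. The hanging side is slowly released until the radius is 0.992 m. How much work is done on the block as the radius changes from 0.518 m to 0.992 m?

W ≈ -35.5 J

Central (radial) force ⇒ zero torque about the center ⇒ m v r is constant.
v₂ = v₁ r₁ / r₂ = (7.84)(0.518) / (0.992) = 4.094 m/s.
W = ΔKE = ½m(v₂² − v₁²) = -35.54 J.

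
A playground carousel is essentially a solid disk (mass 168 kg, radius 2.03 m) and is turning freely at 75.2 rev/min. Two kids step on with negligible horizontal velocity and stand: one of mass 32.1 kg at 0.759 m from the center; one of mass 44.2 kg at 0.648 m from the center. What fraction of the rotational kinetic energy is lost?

fraction ≈ 0.0967

No external torque acts about the center; L_before = L_after.
I_p = ½(168)(2.03)² = 346.2 kg·m².
Added inertia Σmr² = (32.1)(0.759)² + (44.2)(0.648)² = 37.05 kg·m²; I_f = 346.2 + 37.05 = 383.2 kg·m².
ω_f = I_p ω_i / I_f = (346.2)(75.2) / 383.2 = 67.93 rpm.
KE_i = ½(346.2)(7.875 rad/s)² = 10730 J; KE_f = ½(383.2)(7.114)² = 9696 J.
Fraction lost = 0.09669.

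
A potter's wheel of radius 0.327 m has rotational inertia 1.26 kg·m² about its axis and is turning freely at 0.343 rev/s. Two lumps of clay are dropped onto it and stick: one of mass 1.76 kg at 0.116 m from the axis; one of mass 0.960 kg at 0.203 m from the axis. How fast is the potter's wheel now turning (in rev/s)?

ω_f ≈ 0.327 rev/s

No external torque acts about the axis; L_before = L_after.
Added inertia Σmr² = (1.76)(0.116)² + (0.960)(0.203)² = 0.06324 kg·m²; I_f = 1.260 + 0.06324 = 1.323 kg·m².
ω_f = I_p ω_i / I_f = (1.260)(0.343) / 1.323 = 0.3266 rev/s.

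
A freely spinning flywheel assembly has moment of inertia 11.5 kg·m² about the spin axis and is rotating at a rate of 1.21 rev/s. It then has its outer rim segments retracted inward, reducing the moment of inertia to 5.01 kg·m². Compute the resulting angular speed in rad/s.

No external torque acts about the spin axis, so angular momentum is conserved.
ω₂ = I₁ω₁ / I₂ = (11.50)(1.21 rev/s) / (5.010) = 2.777 rev/s = 17.45 rad/s.

ω₂ ≈ 17.5 rad/s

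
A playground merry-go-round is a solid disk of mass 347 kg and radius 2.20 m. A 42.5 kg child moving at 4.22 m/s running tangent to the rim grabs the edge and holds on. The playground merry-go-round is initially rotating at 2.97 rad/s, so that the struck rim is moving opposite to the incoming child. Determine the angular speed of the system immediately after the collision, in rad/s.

|ω_f| ≈ 2.01 rad/s

The axle reaction passes through the axle and exerts no torque about it; angular momentum about the axle is conserved through the impact.
I_p = ½(347)(2.20)² = 839.7 kg·m². Taking the sense of the child's angular momentum as positive, L_{child} = m v R = (42.5)(4.22)(2.20) = 394.6 kg·m²/s.
L_i = −I_p ω_p + m v R = −(839.7)(2.97) + 394.6 = -2099 kg·m²/s.
After sticking, I_f = I_p + m R² = 839.7 + (42.5)(2.20)² = 1045 kg·m².
ω_f = L_i / I_f = -2099 / 1045 = -2.008 rad/s.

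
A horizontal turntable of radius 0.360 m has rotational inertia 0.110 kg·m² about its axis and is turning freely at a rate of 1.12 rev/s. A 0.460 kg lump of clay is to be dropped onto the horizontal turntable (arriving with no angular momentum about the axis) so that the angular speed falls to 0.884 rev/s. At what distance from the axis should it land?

The added mass arrives with no angular momentum about the axis, and any external torque about the axis is negligible, so the system's angular momentum is conserved.
I_p ω_i = (I_p + m r²) ω_f ⇒ m r² = I_p(ω_i/ω_f − 1) = 0.1100(1.12/0.884 − 1) = 0.02937 kg·m².
r = √(0.02937/0.460) = 0.2527 m.

r ≈ 0.253 m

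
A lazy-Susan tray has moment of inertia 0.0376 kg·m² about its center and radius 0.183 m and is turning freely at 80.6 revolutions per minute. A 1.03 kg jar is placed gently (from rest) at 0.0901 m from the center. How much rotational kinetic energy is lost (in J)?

No external torque acts about the center; L_before = L_after.
Added inertia Σmr² = (1.03)(0.0901)² = 0.008362 kg·m²; I_f = 0.03760 + 0.008362 = 0.04596 kg·m².
ω_f = I_p ω_i / I_f = (0.03760)(80.6) / 0.04596 = 65.94 rpm.
KE_i = ½(0.03760)(8.440 rad/s)² = 1.339 J; KE_f = ½(0.04596)(6.905)² = 1.096 J.

energy lost ≈ 0.244 J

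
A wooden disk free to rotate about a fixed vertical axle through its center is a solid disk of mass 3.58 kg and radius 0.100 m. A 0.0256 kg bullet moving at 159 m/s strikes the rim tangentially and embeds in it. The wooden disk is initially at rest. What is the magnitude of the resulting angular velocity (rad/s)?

|ω_f| ≈ 22.4 rad/s

The axle reaction passes through the axle and exerts no torque about it; angular momentum about the axle is conserved through the impact.
I_p = ½(3.58)(0.100)² = 0.01790 kg·m². Taking the sense of the bullet's angular momentum as positive, L_{bullet} = m v R = (0.0256)(159)(0.100) = 0.4070 kg·m²/s.
L_i = 0 + 0.4070 = 0.4070 kg·m²/s.
After sticking, I_f = I_p + m R² = 0.01790 + (0.0256)(0.100)² = 0.01816 kg·m².
ω_f = L_i / I_f = 0.4070 / 0.01816 = 22.42 rad/s.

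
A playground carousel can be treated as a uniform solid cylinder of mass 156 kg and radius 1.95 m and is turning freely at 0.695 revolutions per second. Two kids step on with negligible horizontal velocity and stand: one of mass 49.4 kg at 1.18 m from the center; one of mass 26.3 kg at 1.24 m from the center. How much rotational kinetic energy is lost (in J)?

No external torque acts about the center; L_before = L_after.
I_p = ½(156)(1.95)² = 296.6 kg·m².
Added inertia Σmr² = (49.4)(1.18)² + (26.3)(1.24)² = 109.2 kg·m²; I_f = 296.6 + 109.2 = 405.8 kg·m².
ω_f = I_p ω_i / I_f = (296.6)(0.695) / 405.8 = 0.5079 rev/s.
KE_i = ½(296.6)(4.367 rad/s)² = 2828 J; KE_f = ½(405.8)(3.192)² = 2067 J.

energy lost ≈ 761 J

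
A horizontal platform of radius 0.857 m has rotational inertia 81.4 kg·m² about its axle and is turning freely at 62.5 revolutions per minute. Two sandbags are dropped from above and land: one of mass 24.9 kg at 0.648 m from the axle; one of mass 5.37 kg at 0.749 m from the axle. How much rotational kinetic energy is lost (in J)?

energy lost ≈ 248 J

No external torque acts about the axle; L_before = L_after.
Added inertia Σmr² = (24.9)(0.648)² + (5.37)(0.749)² = 13.47 kg·m²; I_f = 81.40 + 13.47 = 94.87 kg·m².
ω_f = I_p ω_i / I_f = (81.40)(62.5) / 94.87 = 53.63 rpm.
KE_i = ½(81.40)(6.545 rad/s)² = 1743 J; KE_f = ½(94.87)(5.616)² = 1496 J.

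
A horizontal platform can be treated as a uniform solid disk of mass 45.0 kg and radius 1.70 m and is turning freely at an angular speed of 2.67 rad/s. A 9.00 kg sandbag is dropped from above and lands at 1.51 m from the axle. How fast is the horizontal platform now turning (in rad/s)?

ω_f ≈ 2.03 rad/s

The added mass arrives with no angular momentum about the axle, and any external torque about the axle is negligible, so the system's angular momentum is conserved.
I_p = ½(45.0)(1.70)² = 65.02 kg·m².
Added inertia Σmr² = (9.00)(1.51)² = 20.52 kg·m²; I_f = 65.02 + 20.52 = 85.55 kg·m².
ω_f = I_p ω_i / I_f = (65.02)(2.67) / 85.55 = 2.030 rad/s.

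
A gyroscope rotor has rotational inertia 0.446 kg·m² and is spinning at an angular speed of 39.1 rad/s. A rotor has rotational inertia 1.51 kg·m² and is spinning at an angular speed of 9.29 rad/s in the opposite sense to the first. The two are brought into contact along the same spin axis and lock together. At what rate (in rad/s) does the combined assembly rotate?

|ω_f| ≈ 1.74 rad/s

No external torque acts about the common axis, so total angular momentum is conserved.
Taking A's sense as positive: L = (0.4460)(39.1) − (1.510)(9.29) = 3.411 kg·m²·rad/s.
Combined I = 0.4460 + 1.510 = 1.956 kg·m².
ω_f = L / I = 3.411 / 1.956 = 1.744 rad/s.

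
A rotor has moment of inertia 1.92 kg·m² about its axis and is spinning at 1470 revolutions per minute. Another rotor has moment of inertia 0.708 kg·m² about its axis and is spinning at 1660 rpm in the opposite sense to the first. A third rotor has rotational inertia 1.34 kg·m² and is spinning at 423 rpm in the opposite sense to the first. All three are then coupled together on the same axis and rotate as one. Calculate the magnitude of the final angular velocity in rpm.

No external torque acts about the common axis, so total angular momentum is conserved.
Taking A's sense as positive: L = (1.920)(1470) − (0.7080)(1660) − (1.340)(423) = 1080 kg·m²·rpm.
Combined I = 1.920 + 0.7080 + 1.340 = 3.968 kg·m².
ω_f = L / I = 1080 / 3.968 = 272.3 rpm.

|ω_f| ≈ 272 rpm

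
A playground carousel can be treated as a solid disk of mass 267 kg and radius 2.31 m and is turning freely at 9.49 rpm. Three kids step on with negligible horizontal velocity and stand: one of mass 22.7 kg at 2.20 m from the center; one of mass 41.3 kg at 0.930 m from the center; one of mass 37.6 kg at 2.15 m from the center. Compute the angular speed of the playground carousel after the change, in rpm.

ω_f ≈ 6.55 rpm

No external torque acts about the center; L_before = L_after.
I_p = ½(267)(2.31)² = 712.4 kg·m².
Added inertia Σmr² = (22.7)(2.20)² + (41.3)(0.930)² + (37.6)(2.15)² = 319.4 kg·m²; I_f = 712.4 + 319.4 = 1032 kg·m².
ω_f = I_p ω_i / I_f = (712.4)(9.49) / 1032 = 6.552 rpm.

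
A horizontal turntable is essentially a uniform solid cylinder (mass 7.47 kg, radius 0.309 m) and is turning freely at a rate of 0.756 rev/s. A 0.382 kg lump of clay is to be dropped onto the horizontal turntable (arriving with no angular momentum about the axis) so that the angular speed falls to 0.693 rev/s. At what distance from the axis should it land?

r ≈ 0.291 m

The added mass arrives with no angular momentum about the axis, and any external torque about the axis is negligible, so the system's angular momentum is conserved.
I_p = ½(7.47)(0.309)² = 0.3566 kg·m².
I_p ω_i = (I_p + m r²) ω_f ⇒ m r² = I_p(ω_i/ω_f − 1) = 0.3566(0.756/0.693 − 1) = 0.03242 kg·m².
r = √(0.03242/0.382) = 0.2913 m.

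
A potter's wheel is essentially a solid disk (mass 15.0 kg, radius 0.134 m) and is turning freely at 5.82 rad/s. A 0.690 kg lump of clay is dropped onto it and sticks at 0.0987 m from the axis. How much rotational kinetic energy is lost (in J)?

The added mass arrives with no angular momentum about the axis, and any external torque about the axis is negligible, so the system's angular momentum is conserved.
I_p = ½(15.0)(0.134)² = 0.1347 kg·m².
Added inertia Σmr² = (0.690)(0.0987)² = 0.006722 kg·m²; I_f = 0.1347 + 0.006722 = 0.1414 kg·m².
ω_f = I_p ω_i / I_f = (0.1347)(5.82) / 0.1414 = 5.543 rad/s.
KE_i = ½(0.1347)(5.820 rad/s)² = 2.281 J; KE_f = ½(0.1414)(5.543)² = 2.172 J.

energy lost ≈ 0.108 J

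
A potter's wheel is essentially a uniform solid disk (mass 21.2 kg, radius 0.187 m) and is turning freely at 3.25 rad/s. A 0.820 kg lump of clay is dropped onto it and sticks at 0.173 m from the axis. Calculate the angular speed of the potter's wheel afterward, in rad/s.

The added mass arrives with no angular momentum about the axis, and any external torque about the axis is negligible, so the system's angular momentum is conserved.
I_p = ½(21.2)(0.187)² = 0.3707 kg·m².
Added inertia Σmr² = (0.820)(0.173)² = 0.02454 kg·m²; I_f = 0.3707 + 0.02454 = 0.3952 kg·m².
ω_f = I_p ω_i / I_f = (0.3707)(3.25) / 0.3952 = 3.048 rad/s.

ω_f ≈ 3.05 rad/s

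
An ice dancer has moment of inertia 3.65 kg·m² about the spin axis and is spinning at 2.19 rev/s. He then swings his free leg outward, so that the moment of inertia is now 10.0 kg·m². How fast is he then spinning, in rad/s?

Angular momentum about the spin axis is conserved since the torque about it is zero.
ω₂ = I₁ω₁ / I₂ = (3.650)(2.19 rev/s) / (10.00) = 0.7994 rev/s = 5.022 rad/s.

ω₂ ≈ 5.02 rad/s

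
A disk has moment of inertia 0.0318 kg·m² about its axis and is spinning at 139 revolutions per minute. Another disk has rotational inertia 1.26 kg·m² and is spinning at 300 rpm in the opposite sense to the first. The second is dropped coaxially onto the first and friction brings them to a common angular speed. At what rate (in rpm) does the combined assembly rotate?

|ω_f| ≈ 289 rpm

The coupling torques are internal; angular momentum about the shared axis is conserved.
Taking A's sense as positive: L = (0.03180)(139) − (1.260)(300) = -373.6 kg·m²·rpm.
Combined I = 0.03180 + 1.260 = 1.292 kg·m².
ω_f = L / I = -373.6 / 1.292 = -289.2 rpm.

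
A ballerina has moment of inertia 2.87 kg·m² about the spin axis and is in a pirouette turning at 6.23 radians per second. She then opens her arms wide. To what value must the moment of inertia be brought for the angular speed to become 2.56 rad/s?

I₂ ≈ 6.98 kg·m²

With no external torque about the axis, L is conserved: I₁ω₁ = I₂ω₂.
I₂ = I₁ω₁ / ω₂ = (2.87)(6.23) / (2.56) = 6.984 kg·m².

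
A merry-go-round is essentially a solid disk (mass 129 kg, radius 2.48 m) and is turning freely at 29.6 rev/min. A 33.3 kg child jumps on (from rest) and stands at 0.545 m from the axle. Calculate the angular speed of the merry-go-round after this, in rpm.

The added mass arrives with no angular momentum about the axle, and any external torque about the axle is negligible, so the system's angular momentum is conserved.
I_p = ½(129)(2.48)² = 396.7 kg·m².
Added inertia Σmr² = (33.3)(0.545)² = 9.891 kg·m²; I_f = 396.7 + 9.891 = 406.6 kg·m².
ω_f = I_p ω_i / I_f = (396.7)(29.6) / 406.6 = 28.88 rpm.

ω_f ≈ 28.9 rpm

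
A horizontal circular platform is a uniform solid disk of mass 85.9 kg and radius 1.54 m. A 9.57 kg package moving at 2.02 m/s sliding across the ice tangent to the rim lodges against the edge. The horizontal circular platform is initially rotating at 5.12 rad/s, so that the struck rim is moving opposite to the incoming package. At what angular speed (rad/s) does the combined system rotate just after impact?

|ω_f| ≈ 3.95 rad/s

About the central axle the impulsive forces during the collision are internal, so angular momentum about that axis is conserved.
I_p = ½(85.9)(1.54)² = 101.9 kg·m². Taking the sense of the package's angular momentum as positive, L_{package} = m v R = (9.57)(2.02)(1.54) = 29.77 kg·m²/s.
L_i = −I_p ω_p + m v R = −(101.9)(5.12) + 29.77 = -491.8 kg·m²/s.
After sticking, I_f = I_p + m R² = 101.9 + (9.57)(1.54)² = 124.6 kg·m².
ω_f = L_i / I_f = -491.8 / 124.6 = -3.948 rad/s.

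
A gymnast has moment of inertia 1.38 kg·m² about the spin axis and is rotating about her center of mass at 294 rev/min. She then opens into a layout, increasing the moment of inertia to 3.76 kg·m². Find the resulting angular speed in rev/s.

ω₂ ≈ 1.80 rev/s

With no external torque about the axis, L is conserved: I₁ω₁ = I₂ω₂.
ω₂ = I₁ω₁ / I₂ = (1.380)(294 rpm) / (3.760) = 107.9 rpm = 1.798 rev/s.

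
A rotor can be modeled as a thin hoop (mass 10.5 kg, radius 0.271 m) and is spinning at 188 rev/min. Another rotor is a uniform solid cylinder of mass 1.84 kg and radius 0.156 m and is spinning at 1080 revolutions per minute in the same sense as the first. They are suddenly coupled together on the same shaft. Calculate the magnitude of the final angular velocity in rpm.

|ω_f| ≈ 213 rpm

The coupling torques are internal; angular momentum about the shared axis is conserved.
Moments of inertia: I_A = (10.5)(0.271)² = 0.7711 kg·m²; I_B = ½(1.84)(0.156)² = 0.02239 kg·m².
Taking A's sense as positive: L = (0.7711)(188) + (0.02239)(1080) = 169.2 kg·m²·rpm.
Combined I = 0.7711 + 0.02239 = 0.7935 kg·m².
ω_f = L / I = 169.2 / 0.7935 = 213.2 rpm.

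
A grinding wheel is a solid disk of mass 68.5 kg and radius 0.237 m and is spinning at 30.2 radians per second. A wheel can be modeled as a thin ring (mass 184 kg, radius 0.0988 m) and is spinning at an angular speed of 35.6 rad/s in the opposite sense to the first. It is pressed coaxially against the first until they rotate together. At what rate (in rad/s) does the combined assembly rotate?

No external torque acts about the common axis, so total angular momentum is conserved.
Moments of inertia: I_A = ½(68.5)(0.237)² = 1.924 kg·m²; I_B = (184)(0.0988)² = 1.796 kg·m².
Taking A's sense as positive: L = (1.924)(30.2) − (1.796)(35.6) = -5.843 kg·m²·rad/s.
Combined I = 1.924 + 1.796 = 3.720 kg·m².
ω_f = L / I = -5.843 / 3.720 = -1.571 rad/s.

|ω_f| ≈ 1.57 rad/s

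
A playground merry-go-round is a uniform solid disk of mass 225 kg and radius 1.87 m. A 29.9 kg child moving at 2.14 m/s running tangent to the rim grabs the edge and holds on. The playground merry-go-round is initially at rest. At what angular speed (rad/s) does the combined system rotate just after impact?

|ω_f| ≈ 0.240 rad/s

The axle reaction passes through the axle and exerts no torque about it; angular momentum about the axle is conserved through the impact.
I_p = ½(225)(1.87)² = 393.4 kg·m². Taking the sense of the child's angular momentum as positive, L_{child} = m v R = (29.9)(2.14)(1.87) = 119.7 kg·m²/s.
L_i = 0 + 119.7 = 119.7 kg·m²/s.
After sticking, I_f = I_p + m R² = 393.4 + (29.9)(1.87)² = 498.0 kg·m².
ω_f = L_i / I_f = 119.7 / 498.0 = 0.2403 rad/s.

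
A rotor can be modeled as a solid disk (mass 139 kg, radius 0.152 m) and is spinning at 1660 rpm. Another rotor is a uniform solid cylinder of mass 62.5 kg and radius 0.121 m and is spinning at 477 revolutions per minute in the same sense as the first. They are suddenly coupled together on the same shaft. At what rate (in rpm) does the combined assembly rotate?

No external torque acts about the common axis, so total angular momentum is conserved.
Moments of inertia: I_A = ½(139)(0.152)² = 1.606 kg·m²; I_B = ½(62.5)(0.121)² = 0.4575 kg·m².
Taking A's sense as positive: L = (1.606)(1660) + (0.4575)(477) = 2884 kg·m²·rpm.
Combined I = 1.606 + 0.4575 = 2.063 kg·m².
ω_f = L / I = 2884 / 2.063 = 1398 rpm.

|ω_f| ≈ 1400 rpm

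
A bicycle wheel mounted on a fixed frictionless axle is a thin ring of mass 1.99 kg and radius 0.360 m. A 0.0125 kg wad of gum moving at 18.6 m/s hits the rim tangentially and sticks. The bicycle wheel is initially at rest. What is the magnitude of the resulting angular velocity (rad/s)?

About the axle the impulsive forces during the collision are internal, so angular momentum about that axis is conserved.
I_p = (1.99)(0.360)² = 0.2579 kg·m². Taking the sense of the wad of gum's angular momentum as positive, L_{wad} = m v R = (0.0125)(18.6)(0.360) = 0.08370 kg·m²/s.
L_i = 0 + 0.08370 = 0.08370 kg·m²/s.
After sticking, I_f = I_p + m R² = 0.2579 + (0.0125)(0.360)² = 0.2595 kg·m².
ω_f = L_i / I_f = 0.08370 / 0.2595 = 0.3225 rad/s.

|ω_f| ≈ 0.323 rad/s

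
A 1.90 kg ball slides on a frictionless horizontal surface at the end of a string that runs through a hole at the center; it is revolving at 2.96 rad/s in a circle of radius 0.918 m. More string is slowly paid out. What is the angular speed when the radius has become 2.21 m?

ω₂ ≈ 0.511 rad/s

No torque about the axis ⇒ m r₁² ω₁ = m r₂² ω₂.
ω₂ = ω₁ (r₁/r₂)² = (2.96)(0.918/2.21)² = 0.5107 rad/s.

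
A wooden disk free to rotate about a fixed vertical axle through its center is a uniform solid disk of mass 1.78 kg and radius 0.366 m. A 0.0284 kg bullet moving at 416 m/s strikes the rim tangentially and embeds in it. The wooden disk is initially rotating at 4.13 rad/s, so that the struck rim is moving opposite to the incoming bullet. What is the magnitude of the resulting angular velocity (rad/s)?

The axle reaction passes through the axle and exerts no torque about it; angular momentum about the axle is conserved through the impact.
I_p = ½(1.78)(0.366)² = 0.1192 kg·m². Taking the sense of the bullet's angular momentum as positive, L_{bullet} = m v R = (0.0284)(416)(0.366) = 4.324 kg·m²/s.
L_i = −I_p ω_p + m v R = −(0.1192)(4.13) + 4.324 = 3.832 kg·m²/s.
After sticking, I_f = I_p + m R² = 0.1192 + (0.0284)(0.366)² = 0.1230 kg·m².
ω_f = L_i / I_f = 3.832 / 0.1230 = 31.15 rad/s.

|ω_f| ≈ 31.1 rad/s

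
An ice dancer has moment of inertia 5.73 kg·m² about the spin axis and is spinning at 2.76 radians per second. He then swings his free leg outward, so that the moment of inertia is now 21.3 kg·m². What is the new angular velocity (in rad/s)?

Angular momentum about the spin axis is conserved since the torque about it is zero.
ω₂ = I₁ω₁ / I₂ = (5.730)(2.76 rad/s) / (21.30) = 0.7425 rad/s.

ω₂ ≈ 0.742 rad/s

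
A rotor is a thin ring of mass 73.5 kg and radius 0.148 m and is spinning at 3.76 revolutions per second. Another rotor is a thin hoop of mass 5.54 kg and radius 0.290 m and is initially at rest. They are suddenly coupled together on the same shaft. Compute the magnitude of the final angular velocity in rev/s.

|ω_f| ≈ 2.92 rev/s

No external torque acts about the common axis, so total angular momentum is conserved.
Moments of inertia: I_A = (73.5)(0.148)² = 1.610 kg·m²; I_B = (5.54)(0.290)² = 0.4659 kg·m².
Taking A's sense as positive: L = (1.610)(3.76) = 6.053 kg·m²·rev/s.
Combined I = 1.610 + 0.4659 = 2.076 kg·m².
ω_f = L / I = 6.053 / 2.076 = 2.916 rev/s.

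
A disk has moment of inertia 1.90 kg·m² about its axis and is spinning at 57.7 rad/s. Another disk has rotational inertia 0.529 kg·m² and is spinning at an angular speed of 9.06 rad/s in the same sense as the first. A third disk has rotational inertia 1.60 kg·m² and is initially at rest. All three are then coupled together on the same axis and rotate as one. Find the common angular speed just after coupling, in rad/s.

|ω_f| ≈ 28.4 rad/s

No external torque acts about the common axis, so total angular momentum is conserved.
Taking A's sense as positive: L = (1.900)(57.7) + (0.5290)(9.06) = 114.4 kg·m²·rad/s.
Combined I = 1.900 + 0.5290 + 1.600 = 4.029 kg·m².
ω_f = L / I = 114.4 / 4.029 = 28.40 rad/s.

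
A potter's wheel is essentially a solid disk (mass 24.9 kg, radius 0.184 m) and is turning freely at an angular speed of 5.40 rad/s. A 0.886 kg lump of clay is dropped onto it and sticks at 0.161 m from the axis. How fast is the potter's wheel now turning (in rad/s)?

No external torque acts about the axis; L_before = L_after.
I_p = ½(24.9)(0.184)² = 0.4215 kg·m².
Added inertia Σmr² = (0.886)(0.161)² = 0.02297 kg·m²; I_f = 0.4215 + 0.02297 = 0.4445 kg·m².
ω_f = I_p ω_i / I_f = (0.4215)(5.40) / 0.4445 = 5.121 rad/s.

ω_f ≈ 5.12 rad/s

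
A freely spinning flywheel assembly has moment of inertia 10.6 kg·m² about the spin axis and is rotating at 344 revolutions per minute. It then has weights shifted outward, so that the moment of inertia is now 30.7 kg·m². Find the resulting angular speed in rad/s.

ω₂ ≈ 12.4 rad/s

With no external torque about the axis, L is conserved: I₁ω₁ = I₂ω₂.
ω₂ = I₁ω₁ / I₂ = (10.60)(344 rpm) / (30.70) = 118.8 rpm = 12.44 rad/s.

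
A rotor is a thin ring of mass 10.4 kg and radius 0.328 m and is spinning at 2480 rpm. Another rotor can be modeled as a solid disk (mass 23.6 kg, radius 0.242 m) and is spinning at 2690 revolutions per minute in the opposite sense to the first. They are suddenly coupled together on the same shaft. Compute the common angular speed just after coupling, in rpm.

The coupling torques are internal; angular momentum about the shared axis is conserved.
Moments of inertia: I_A = (10.4)(0.328)² = 1.119 kg·m²; I_B = ½(23.6)(0.242)² = 0.6911 kg·m².
Taking A's sense as positive: L = (1.119)(2480) − (0.6911)(2690) = 915.9 kg·m²·rpm.
Combined I = 1.119 + 0.6911 = 1.810 kg·m².
ω_f = L / I = 915.9 / 1.810 = 506.0 rpm.

|ω_f| ≈ 506 rpm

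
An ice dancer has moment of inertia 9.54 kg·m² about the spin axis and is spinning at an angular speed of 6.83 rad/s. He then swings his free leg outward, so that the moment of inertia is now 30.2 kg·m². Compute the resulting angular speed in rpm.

With no external torque about the axis, L is conserved: I₁ω₁ = I₂ω₂.
ω₂ = I₁ω₁ / I₂ = (9.540)(6.83 rad/s) / (30.20) = 2.158 rad/s = 20.60 rpm.

ω₂ ≈ 20.6 rpm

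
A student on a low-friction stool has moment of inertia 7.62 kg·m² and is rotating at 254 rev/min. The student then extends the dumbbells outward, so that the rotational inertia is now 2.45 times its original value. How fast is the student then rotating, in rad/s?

ω₂ ≈ 10.9 rad/s

No external torque acts about the spin axis, so angular momentum is conserved.
I₂ = 2.45 × 7.62 = 18.67 kg·m².
ω₂ = I₁ω₁ / I₂ = (7.620)(254 rpm) / (18.67) = 103.7 rpm = 10.86 rad/s.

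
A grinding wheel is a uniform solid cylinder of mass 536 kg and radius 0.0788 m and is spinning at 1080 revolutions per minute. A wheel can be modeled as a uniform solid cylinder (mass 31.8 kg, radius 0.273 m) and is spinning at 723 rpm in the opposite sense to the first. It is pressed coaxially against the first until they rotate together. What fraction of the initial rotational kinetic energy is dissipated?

The coupling torques are internal; angular momentum about the shared axis is conserved.
Moments of inertia: I_A = ½(536)(0.0788)² = 1.664 kg·m²; I_B = ½(31.8)(0.273)² = 1.185 kg·m².
Taking A's sense as positive: L = (1.664)(1080) − (1.185)(723) = 940.5 kg·m²·rpm.
Combined I = 1.664 + 1.185 = 2.849 kg·m².
ω_f = L / I = 940.5 / 2.849 = 330.1 rpm.
KE_i = ½ΣIω² = 14040 J; KE_f = ½(2.849)(34.57)² = 1702 J.
Fraction dissipated = (KE_i − KE_f)/KE_i = 0.8788.

fraction ≈ 0.879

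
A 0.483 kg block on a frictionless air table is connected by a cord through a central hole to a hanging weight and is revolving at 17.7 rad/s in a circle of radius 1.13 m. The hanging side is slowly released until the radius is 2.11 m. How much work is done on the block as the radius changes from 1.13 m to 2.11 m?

No torque about the axis ⇒ m r₁² ω₁ = m r₂² ω₂.
ω₂ = ω₁ (r₁/r₂)² = (17.7)(1.13/2.11)² = 5.077 rad/s.
W = ΔKE = ½m(v₂² − v₁²) = -68.90 J.

W ≈ -68.9 J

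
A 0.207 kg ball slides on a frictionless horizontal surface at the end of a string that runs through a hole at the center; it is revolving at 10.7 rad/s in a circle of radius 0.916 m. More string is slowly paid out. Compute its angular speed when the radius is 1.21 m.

ω₂ ≈ 6.13 rad/s

No torque about the axis ⇒ m r₁² ω₁ = m r₂² ω₂.
ω₂ = ω₁ (r₁/r₂)² = (10.7)(0.916/1.21)² = 6.132 rad/s.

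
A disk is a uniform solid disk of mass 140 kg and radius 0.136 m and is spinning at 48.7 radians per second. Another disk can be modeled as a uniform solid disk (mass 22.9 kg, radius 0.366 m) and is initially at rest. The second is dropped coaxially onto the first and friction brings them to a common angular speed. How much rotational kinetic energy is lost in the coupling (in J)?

ΔKE lost ≈ 833 J

No external torque acts about the common axis, so total angular momentum is conserved.
Moments of inertia: I_A = ½(140)(0.136)² = 1.295 kg·m²; I_B = ½(22.9)(0.366)² = 1.534 kg·m².
Taking A's sense as positive: L = (1.295)(48.7) = 63.05 kg·m²·rad/s.
Combined I = 1.295 + 1.534 = 2.829 kg·m².
ω_f = L / I = 63.05 / 2.829 = 22.29 rad/s.
KE_i = ½ΣIω² = 1535 J; KE_f = ½(2.829)(22.29)² = 702.8 J.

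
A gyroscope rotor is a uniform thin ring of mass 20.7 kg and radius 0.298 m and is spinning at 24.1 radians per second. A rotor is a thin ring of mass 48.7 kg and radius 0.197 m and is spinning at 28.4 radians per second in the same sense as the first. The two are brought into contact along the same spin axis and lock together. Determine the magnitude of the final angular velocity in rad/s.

|ω_f| ≈ 26.3 rad/s

No external torque acts about the common axis, so total angular momentum is conserved.
Moments of inertia: I_A = (20.7)(0.298)² = 1.838 kg·m²; I_B = (48.7)(0.197)² = 1.890 kg·m².
Taking A's sense as positive: L = (1.838)(24.1) + (1.890)(28.4) = 97.98 kg·m²·rad/s.
Combined I = 1.838 + 1.890 = 3.728 kg·m².
ω_f = L / I = 97.98 / 3.728 = 26.28 rad/s.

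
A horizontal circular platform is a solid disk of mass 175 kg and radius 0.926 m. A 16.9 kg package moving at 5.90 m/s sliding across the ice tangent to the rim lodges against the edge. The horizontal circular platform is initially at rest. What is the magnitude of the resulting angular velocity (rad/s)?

The axle reaction passes through the central axle and exerts no torque about it; angular momentum about the central axle is conserved through the impact.
I_p = ½(175)(0.926)² = 75.03 kg·m². Taking the sense of the package's angular momentum as positive, L_{package} = m v R = (16.9)(5.90)(0.926) = 92.33 kg·m²/s.
L_i = 0 + 92.33 = 92.33 kg·m²/s.
After sticking, I_f = I_p + m R² = 75.03 + (16.9)(0.926)² = 89.52 kg·m².
ω_f = L_i / I_f = 92.33 / 89.52 = 1.031 rad/s.

|ω_f| ≈ 1.03 rad/s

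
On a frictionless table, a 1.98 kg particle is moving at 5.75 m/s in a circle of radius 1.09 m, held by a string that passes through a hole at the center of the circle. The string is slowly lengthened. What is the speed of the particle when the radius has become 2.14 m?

The only horizontal force on the mass is along the cord (radial), so it exerts no torque about the hole and angular momentum m v r is conserved.
v₂ = v₁ r₁ / r₂ = (5.75)(1.09) / (2.14) = 2.929 m/s.

v₂ ≈ 2.93 m/s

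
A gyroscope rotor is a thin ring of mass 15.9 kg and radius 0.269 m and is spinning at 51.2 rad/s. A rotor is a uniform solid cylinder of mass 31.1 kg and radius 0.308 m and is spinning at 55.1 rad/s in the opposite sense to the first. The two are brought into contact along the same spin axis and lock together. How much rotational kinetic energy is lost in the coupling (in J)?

The coupling torques are internal; angular momentum about the shared axis is conserved.
Moments of inertia: I_A = (15.9)(0.269)² = 1.151 kg·m²; I_B = ½(31.1)(0.308)² = 1.475 kg·m².
Taking A's sense as positive: L = (1.151)(51.2) − (1.475)(55.1) = -22.37 kg·m²·rad/s.
Combined I = 1.151 + 1.475 = 2.626 kg·m².
ω_f = L / I = -22.37 / 2.626 = -8.521 rad/s.
KE_i = ½ΣIω² = 3747 J; KE_f = ½(2.626)(8.521)² = 95.31 J.

ΔKE lost ≈ 3650 J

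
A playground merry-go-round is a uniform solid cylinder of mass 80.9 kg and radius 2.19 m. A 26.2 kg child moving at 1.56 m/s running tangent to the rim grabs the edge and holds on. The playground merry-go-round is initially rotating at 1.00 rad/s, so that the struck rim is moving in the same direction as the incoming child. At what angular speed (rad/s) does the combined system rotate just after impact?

|ω_f| ≈ 0.887 rad/s

About the axle the impulsive forces during the collision are internal, so angular momentum about that axis is conserved.
I_p = ½(80.9)(2.19)² = 194.0 kg·m². Taking the sense of the child's angular momentum as positive, L_{child} = m v R = (26.2)(1.56)(2.19) = 89.51 kg·m²/s.
L_i = +I_p ω_p + m v R = +(194.0)(1.00) + 89.51 = 283.5 kg·m²/s.
After sticking, I_f = I_p + m R² = 194.0 + (26.2)(2.19)² = 319.7 kg·m².
ω_f = L_i / I_f = 283.5 / 319.7 = 0.8869 rad/s.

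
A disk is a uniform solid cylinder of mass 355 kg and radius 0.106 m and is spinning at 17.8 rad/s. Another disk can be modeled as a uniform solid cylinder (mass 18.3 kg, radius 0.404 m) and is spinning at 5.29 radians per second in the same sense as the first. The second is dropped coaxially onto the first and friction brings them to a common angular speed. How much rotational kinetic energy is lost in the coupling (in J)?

ΔKE lost ≈ 66.8 J

The coupling torques are internal; angular momentum about the shared axis is conserved.
Moments of inertia: I_A = ½(355)(0.106)² = 1.994 kg·m²; I_B = ½(18.3)(0.404)² = 1.493 kg·m².
Taking A's sense as positive: L = (1.994)(17.8) + (1.493)(5.29) = 43.40 kg·m²·rad/s.
Combined I = 1.994 + 1.493 = 3.488 kg·m².
ω_f = L / I = 43.40 / 3.488 = 12.44 rad/s.
KE_i = ½ΣIω² = 336.8 J; KE_f = ½(3.488)(12.44)² = 270.0 J.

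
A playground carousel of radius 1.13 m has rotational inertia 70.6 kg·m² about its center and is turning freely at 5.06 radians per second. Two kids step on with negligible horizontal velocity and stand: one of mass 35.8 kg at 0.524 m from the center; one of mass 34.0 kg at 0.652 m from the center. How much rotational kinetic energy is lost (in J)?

energy lost ≈ 231 J

No external torque acts about the center; L_before = L_after.
Added inertia Σmr² = (35.8)(0.524)² + (34.0)(0.652)² = 24.28 kg·m²; I_f = 70.60 + 24.28 = 94.88 kg·m².
ω_f = I_p ω_i / I_f = (70.60)(5.06) / 94.88 = 3.765 rad/s.
KE_i = ½(70.60)(5.060 rad/s)² = 903.8 J; KE_f = ½(94.88)(3.765)² = 672.5 J.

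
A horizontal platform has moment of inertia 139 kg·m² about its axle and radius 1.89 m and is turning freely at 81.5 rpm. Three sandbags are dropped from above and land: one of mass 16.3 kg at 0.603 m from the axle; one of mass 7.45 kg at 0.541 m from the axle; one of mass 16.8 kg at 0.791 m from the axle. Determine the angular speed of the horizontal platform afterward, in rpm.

ω_f ≈ 71.9 rpm

No external torque acts about the axle; L_before = L_after.
Added inertia Σmr² = (16.3)(0.603)² + (7.45)(0.541)² + (16.8)(0.791)² = 18.62 kg·m²; I_f = 139.0 + 18.62 = 157.6 kg·m².
ω_f = I_p ω_i / I_f = (139.0)(81.5) / 157.6 = 71.87 rpm.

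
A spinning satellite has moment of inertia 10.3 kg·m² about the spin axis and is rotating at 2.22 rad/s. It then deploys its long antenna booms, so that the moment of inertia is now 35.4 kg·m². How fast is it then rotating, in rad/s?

With no external torque about the axis, L is conserved: I₁ω₁ = I₂ω₂.
ω₂ = I₁ω₁ / I₂ = (10.30)(2.22 rad/s) / (35.40) = 0.6459 rad/s.

ω₂ ≈ 0.646 rad/s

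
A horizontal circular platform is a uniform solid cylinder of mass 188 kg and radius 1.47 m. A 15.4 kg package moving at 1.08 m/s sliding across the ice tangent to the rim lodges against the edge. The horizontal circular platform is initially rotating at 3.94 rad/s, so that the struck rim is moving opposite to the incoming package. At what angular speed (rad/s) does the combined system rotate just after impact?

The axle reaction passes through the central axle and exerts no torque about it; angular momentum about the central axle is conserved through the impact.
I_p = ½(188)(1.47)² = 203.1 kg·m². Taking the sense of the package's angular momentum as positive, L_{package} = m v R = (15.4)(1.08)(1.47) = 24.45 kg·m²/s.
L_i = −I_p ω_p + m v R = −(203.1)(3.94) + 24.45 = -775.9 kg·m²/s.
After sticking, I_f = I_p + m R² = 203.1 + (15.4)(1.47)² = 236.4 kg·m².
ω_f = L_i / I_f = -775.9 / 236.4 = -3.282 rad/s.

|ω_f| ≈ 3.28 rad/s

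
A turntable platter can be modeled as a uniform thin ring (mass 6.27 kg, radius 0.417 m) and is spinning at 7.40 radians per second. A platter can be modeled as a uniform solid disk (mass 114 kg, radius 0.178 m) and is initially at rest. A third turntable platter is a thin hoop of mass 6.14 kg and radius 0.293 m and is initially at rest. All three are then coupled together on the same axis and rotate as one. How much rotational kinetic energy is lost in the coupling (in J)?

ΔKE lost ≈ 20.3 J

The coupling torques are internal; angular momentum about the shared axis is conserved.
Moments of inertia: I_A = (6.27)(0.417)² = 1.090 kg·m²; I_B = ½(114)(0.178)² = 1.806 kg·m²; I_C = (6.14)(0.293)² = 0.5271 kg·m².
Taking A's sense as positive: L = (1.090)(7.40) = 8.068 kg·m²·rad/s.
Combined I = 1.090 + 1.806 + 0.5271 = 3.423 kg·m².
ω_f = L / I = 8.068 / 3.423 = 2.357 rad/s.
KE_i = ½ΣIω² = 29.85 J; KE_f = ½(3.423)(2.357)² = 9.507 J.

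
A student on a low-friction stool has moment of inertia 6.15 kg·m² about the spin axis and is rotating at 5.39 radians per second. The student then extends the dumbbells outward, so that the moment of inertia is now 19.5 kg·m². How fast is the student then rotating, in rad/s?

No external torque acts about the spin axis, so angular momentum is conserved.
ω₂ = I₁ω₁ / I₂ = (6.150)(5.39 rad/s) / (19.50) = 1.700 rad/s.

ω₂ ≈ 1.70 rad/s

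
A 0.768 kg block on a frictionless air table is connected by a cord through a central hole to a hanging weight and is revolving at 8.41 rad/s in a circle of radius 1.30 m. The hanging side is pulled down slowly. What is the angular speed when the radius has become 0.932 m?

The constraining force is radial, so m r² ω about the center is conserved.
ω₂ = ω₁ (r₁/r₂)² = (8.41)(1.30/0.932)² = 16.36 rad/s.

ω₂ ≈ 16.4 rad/s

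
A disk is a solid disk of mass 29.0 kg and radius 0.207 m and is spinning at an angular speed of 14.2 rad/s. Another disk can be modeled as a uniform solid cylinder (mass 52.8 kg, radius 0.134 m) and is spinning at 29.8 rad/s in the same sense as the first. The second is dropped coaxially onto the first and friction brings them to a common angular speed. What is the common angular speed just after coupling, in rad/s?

The coupling torques are internal; angular momentum about the shared axis is conserved.
Moments of inertia: I_A = ½(29.0)(0.207)² = 0.6213 kg·m²; I_B = ½(52.8)(0.134)² = 0.4740 kg·m².
Taking A's sense as positive: L = (0.6213)(14.2) + (0.4740)(29.8) = 22.95 kg·m²·rad/s.
Combined I = 0.6213 + 0.4740 = 1.095 kg·m².
ω_f = L / I = 22.95 / 1.095 = 20.95 rad/s.

|ω_f| ≈ 21.0 rad/s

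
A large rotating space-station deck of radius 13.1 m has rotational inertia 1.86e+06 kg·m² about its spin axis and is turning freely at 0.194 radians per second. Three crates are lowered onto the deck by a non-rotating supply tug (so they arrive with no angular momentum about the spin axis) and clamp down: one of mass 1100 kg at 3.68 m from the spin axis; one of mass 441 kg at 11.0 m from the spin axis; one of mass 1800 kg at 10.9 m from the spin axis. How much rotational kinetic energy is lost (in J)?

The added mass arrives with no angular momentum about the spin axis, and any external torque about the spin axis is negligible, so the system's angular momentum is conserved.
Added inertia Σmr² = (1100)(3.68)² + (441)(11.0)² + (1800)(10.9)² = 2.821e+05 kg·m²; I_f = 1.860e+06 + 2.821e+05 = 2.142e+06 kg·m².
ω_f = I_p ω_i / I_f = (1.860e+06)(0.194) / 2.142e+06 = 0.1685 rad/s.
KE_i = ½(1.860e+06)(0.1940 rad/s)² = 35000 J; KE_f = ½(2.142e+06)(0.1685)² = 30390 J.

energy lost ≈ 4610 J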